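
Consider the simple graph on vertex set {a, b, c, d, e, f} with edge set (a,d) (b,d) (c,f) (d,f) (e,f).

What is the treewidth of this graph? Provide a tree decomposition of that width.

Treewidth 1.
One such decomposition:
Bags: B1 = {b, d}  B2 = {a, d}  B3 = {d, f}  B4 = {e, f}  B5 = {c, f}
Tree: B1–B2, B2–B3, B3–B4, B4–B5

Every bag has size at most 2, so the width is 2 − 1 = 1 and tw(G) ≤ 1. Since G has at least one edge (e.g. d–b), it is not an edgeless graph, so tw(G) ≥ 1. Combining the bounds, tw(G) = 1.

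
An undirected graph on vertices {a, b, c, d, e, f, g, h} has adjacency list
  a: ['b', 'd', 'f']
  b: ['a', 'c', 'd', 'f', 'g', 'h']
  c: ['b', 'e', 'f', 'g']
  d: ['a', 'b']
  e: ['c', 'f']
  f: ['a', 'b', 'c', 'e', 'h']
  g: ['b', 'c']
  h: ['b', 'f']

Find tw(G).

A width-2 tree decomposition is:
Bags: B1 = {b, c, g}  B2 = {b, c, f}  B3 = {b, f, h}  B4 = {c, e, f}  B5 = {a, b, f}  B6 = {a, b, d}
Tree: B1–B2, B2–B3, B2–B4, B2–B5, B5–B6
The largest bag has 3 vertices, giving width 2; this decomposition certifies tw(G) ≤ 2. For the lower bound, the 3 vertices {c, e, f} are pairwise adjacent, and any tree decomposition puts a clique entirely inside one bag — forcing width ≥ 2. Combining the bounds, tw(G) = 2.

2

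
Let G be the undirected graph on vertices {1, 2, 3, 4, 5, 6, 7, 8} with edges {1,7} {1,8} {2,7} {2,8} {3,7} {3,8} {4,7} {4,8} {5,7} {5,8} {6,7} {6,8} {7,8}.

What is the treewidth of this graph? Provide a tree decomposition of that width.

Treewidth 2.
Bags: B1 = {4, 7, 8}  B2 = {1, 7, 8}  B3 = {6, 7, 8}  B4 = {2, 7, 8}  B5 = {5, 7, 8}  B6 = {3, 7, 8}
Tree: B1–B2, B1–B3, B3–B4, B1–B5, B4–B6

The largest bag has 3 vertices, giving width 2; this decomposition certifies tw(G) ≤ 2. Conversely, {1, 7, 8} is a clique of size 3, and the vertices of any clique must share a bag in every tree decomposition; so some bag has ≥ 3 vertices and tw(G) ≥ 2. Therefore the treewidth is 2.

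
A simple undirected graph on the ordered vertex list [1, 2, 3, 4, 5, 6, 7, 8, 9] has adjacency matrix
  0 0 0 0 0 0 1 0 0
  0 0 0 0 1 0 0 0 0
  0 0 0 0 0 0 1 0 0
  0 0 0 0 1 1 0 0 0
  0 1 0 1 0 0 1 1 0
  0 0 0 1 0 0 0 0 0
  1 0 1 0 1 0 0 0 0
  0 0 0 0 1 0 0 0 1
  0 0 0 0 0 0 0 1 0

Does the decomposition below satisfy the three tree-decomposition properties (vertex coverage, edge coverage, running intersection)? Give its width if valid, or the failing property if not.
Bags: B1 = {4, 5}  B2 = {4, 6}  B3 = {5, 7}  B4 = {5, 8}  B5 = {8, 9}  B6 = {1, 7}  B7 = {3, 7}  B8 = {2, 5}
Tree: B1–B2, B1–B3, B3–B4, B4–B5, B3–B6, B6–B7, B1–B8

Yes; width 1.

Vertex coverage: the bags together contain {1, 2, 3, 4, 5, 6, 7, 8, 9}, the full vertex set. Edge coverage: each edge of G has both endpoints in at least one bag. Running intersection: for every vertex, the bags containing it form a connected subtree. All three properties hold, so this is a valid tree decomposition of width max|bag| − 1 = 1, and hence tw(G) ≤ 1.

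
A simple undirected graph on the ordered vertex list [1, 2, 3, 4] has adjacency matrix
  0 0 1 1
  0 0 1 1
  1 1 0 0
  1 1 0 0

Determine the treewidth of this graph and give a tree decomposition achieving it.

Every bag has size at most 3, so the width is 3 − 1 = 2 and tw(G) ≤ 2. Since 3–2–4–1–3 is a cycle in G, G is not acyclic. Forests are exactly the graphs of treewidth ≤ 1, so tw(G) ≥ 2. Hence tw(G) = 2 exactly.

Treewidth 2.
One such decomposition:
Bags: B1 = {2, 3, 4}  B2 = {1, 3, 4}
Tree: B1–B2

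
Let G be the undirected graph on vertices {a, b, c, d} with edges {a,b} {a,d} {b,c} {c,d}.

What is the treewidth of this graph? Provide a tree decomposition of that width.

Treewidth 2.
Bags: B1 = {a, c, d}  B2 = {a, b, c}
Tree: B1–B2

The largest bag has 3 vertices, giving width 2; this decomposition certifies tw(G) ≤ 2. The edges a–d–c–b–a form a cycle, so G is not a tree and its treewidth is at least 2. Combining the bounds, tw(G) = 2.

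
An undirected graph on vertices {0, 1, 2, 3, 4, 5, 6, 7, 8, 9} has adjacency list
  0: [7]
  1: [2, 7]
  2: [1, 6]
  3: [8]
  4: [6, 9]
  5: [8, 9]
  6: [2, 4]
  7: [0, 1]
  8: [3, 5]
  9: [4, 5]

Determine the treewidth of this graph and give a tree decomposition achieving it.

The largest bag has 2 vertices, giving width 1; this decomposition certifies tw(G) ≤ 1. Since G has at least one edge (e.g. 0–7), it is not an edgeless graph, so tw(G) ≥ 1. Combining the bounds, tw(G) = 1.

Treewidth 1.
Bags: B1 = {0, 7}  B2 = {1, 7}  B3 = {1, 2}  B4 = {2, 6}  B5 = {4, 6}  B6 = {4, 9}  B7 = {5, 9}  B8 = {5, 8}  B9 = {3, 8}
Tree: B1–B2, B2–B3, B3–B4, B4–B5, B5–B6, B6–B7, B7–B8, B8–B9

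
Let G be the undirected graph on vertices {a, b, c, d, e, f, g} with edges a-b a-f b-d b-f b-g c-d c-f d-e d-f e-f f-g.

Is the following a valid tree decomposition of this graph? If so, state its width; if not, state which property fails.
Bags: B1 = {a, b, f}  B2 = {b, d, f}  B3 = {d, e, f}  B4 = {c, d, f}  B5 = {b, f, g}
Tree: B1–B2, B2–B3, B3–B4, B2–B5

Yes; width 2.

Checking the three conditions: (i) the bags cover all of {a, b, c, d, e, f, g}; (ii) for each edge, some bag contains both endpoints; (iii) the bags containing any fixed vertex form a subtree. All hold, so the decomposition is valid with width 3 − 1 = 2.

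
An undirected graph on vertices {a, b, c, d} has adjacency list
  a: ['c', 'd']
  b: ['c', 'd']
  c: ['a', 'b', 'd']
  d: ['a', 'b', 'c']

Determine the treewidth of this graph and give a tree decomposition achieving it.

Treewidth 2.
Bags: B1 = {a, c, d}  B2 = {b, c, d}
Tree: B1–B2

Every bag has size at most 3, so the width is 3 − 1 = 2 and tw(G) ≤ 2. Conversely, {a, c, d} is a clique of size 3, and the vertices of any clique must share a bag in every tree decomposition; so some bag has ≥ 3 vertices and tw(G) ≥ 2. The upper and lower bounds meet at 2, so that is the treewidth.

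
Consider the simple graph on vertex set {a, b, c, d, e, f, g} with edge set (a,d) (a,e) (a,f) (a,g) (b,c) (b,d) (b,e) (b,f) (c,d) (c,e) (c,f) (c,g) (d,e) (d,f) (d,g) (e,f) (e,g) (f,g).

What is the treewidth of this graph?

4

A width-4 tree decomposition is:
Bags: B1 = {c, d, e, f, g}  B2 = {b, c, d, e, f}  B3 = {a, d, e, f, g}
Tree: B1–B2, B1–B3
Every bag has size at most 5, so the width is 5 − 1 = 4 and tw(G) ≤ 4. On the other hand G contains the 5-clique {c, d, e, f, g}. A clique must lie in a single bag of any decomposition, so no decomposition can have width below 4. The upper and lower bounds meet at 4, so that is the treewidth.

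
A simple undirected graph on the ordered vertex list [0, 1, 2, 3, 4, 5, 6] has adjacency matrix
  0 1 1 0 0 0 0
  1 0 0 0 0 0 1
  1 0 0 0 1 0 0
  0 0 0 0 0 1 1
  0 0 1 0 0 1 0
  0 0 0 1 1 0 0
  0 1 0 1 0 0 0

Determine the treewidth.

2

A width-2 tree decomposition is:
Bags: B1 = {0, 1, 6}  B2 = {0, 2, 6}  B3 = {2, 4, 6}  B4 = {4, 5, 6}  B5 = {3, 5, 6}
Tree: B1–B2, B2–B3, B3–B4, B4–B5
Each bag holds 3 vertices, so the decomposition has width 2, which upper-bounds the treewidth. The edges 6–1–0–2–4–5–3–6 form a cycle, so G is not a tree and its treewidth is at least 2. Therefore the treewidth is 2.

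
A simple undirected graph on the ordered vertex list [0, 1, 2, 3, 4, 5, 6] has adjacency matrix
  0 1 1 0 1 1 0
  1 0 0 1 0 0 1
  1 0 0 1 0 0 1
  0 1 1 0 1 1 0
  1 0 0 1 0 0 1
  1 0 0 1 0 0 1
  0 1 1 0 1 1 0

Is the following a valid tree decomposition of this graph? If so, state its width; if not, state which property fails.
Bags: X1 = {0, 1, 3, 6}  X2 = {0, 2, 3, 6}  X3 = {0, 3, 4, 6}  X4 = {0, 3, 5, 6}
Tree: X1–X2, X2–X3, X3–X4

Yes; width 3.

Vertex coverage: the bags together contain {0, 1, 2, 3, 4, 5, 6}, the full vertex set. Edge coverage: each edge of G has both endpoints in at least one bag. Running intersection: for every vertex, the bags containing it form a connected subtree. All three properties hold, so this is a valid tree decomposition of width max|bag| − 1 = 3, and hence tw(G) ≤ 3.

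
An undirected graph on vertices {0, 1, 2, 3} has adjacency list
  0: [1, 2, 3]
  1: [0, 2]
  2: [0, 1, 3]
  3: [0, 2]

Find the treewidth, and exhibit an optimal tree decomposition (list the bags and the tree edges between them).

Treewidth 2.
Bags: B1 = {0, 1, 2}  B2 = {0, 2, 3}
Tree: B1–B2

Each bag holds 3 vertices, so the decomposition has width 2, which upper-bounds the treewidth. For the lower bound, the 3 vertices {0, 1, 2} are pairwise adjacent, and any tree decomposition puts a clique entirely inside one bag — forcing width ≥ 2. Hence tw(G) = 2 exactly.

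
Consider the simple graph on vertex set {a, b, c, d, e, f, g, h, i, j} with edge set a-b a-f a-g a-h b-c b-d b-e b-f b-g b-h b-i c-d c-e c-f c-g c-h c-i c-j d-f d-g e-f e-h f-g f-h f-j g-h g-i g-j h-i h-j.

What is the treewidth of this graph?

A width-4 tree decomposition is:
Bags: B1 = {b, c, f, g, h}  B2 = {b, c, d, f, g}  B3 = {c, f, g, h, j}  B4 = {b, c, e, f, h}  B5 = {a, b, f, g, h}  B6 = {b, c, g, h, i}
Tree: B1–B2, B1–B3, B1–B4, B1–B5, B1–B6
Every bag has size at most 5, so the width is 5 − 1 = 4 and tw(G) ≤ 4. On the other hand G contains the 5-clique {b, c, d, f, g}. A clique must lie in a single bag of any decomposition, so no decomposition can have width below 4. Hence tw(G) = 4 exactly.

4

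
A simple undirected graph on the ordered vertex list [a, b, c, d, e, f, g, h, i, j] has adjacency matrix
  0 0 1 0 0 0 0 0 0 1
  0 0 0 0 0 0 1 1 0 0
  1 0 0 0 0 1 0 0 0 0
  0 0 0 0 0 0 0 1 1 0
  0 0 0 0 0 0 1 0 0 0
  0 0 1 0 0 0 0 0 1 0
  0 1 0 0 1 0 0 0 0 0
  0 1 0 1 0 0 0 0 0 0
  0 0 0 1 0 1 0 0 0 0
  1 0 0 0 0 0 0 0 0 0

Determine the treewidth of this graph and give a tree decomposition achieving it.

Treewidth 1.
One optimal decomposition is:
Bags: B1 = {e, g}  B2 = {b, g}  B3 = {b, h}  B4 = {d, h}  B5 = {d, i}  B6 = {f, i}  B7 = {c, f}  B8 = {a, c}  B9 = {a, j}
Tree: B1–B2, B2–B3, B3–B4, B4–B5, B5–B6, B6–B7, B7–B8, B8–B9

Every bag has size at most 2, so the width is 2 − 1 = 1 and tw(G) ≤ 1. Any graph with an edge has treewidth ≥ 1, and G has the edge e–g. Hence tw(G) = 1 exactly.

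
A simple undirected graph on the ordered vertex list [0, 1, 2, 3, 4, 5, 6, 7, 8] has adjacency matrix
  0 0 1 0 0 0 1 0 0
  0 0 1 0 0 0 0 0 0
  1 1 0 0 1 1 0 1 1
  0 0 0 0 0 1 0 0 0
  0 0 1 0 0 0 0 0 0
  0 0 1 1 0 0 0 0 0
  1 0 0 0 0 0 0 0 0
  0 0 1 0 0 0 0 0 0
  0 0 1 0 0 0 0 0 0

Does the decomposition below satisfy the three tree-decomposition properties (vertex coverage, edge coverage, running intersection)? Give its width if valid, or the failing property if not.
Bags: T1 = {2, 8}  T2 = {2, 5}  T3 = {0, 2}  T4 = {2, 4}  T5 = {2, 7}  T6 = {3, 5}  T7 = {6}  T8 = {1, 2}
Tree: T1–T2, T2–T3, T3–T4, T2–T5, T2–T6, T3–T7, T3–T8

A tree decomposition must satisfy three properties: every vertex lies in some bag; for every edge, both endpoints lie together in some bag; and for every vertex, the bags containing it form a connected subtree. Here edge (0,6) lies in no bag, so the decomposition is invalid.

No — edge (0,6) lies in no bag.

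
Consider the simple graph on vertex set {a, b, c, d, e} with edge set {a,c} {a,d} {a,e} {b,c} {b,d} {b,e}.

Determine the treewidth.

A width-2 tree decomposition is:
Bags: B1 = {a, b, c}  B2 = {a, b, e}  B3 = {a, b, d}
Tree: B1–B2, B2–B3
Each bag holds 3 vertices, so the decomposition has width 2, which upper-bounds the treewidth. For the lower bound, G contains the cycle a–c–b–e–a, so G is not a forest; only forests have treewidth ≤ 1, hence tw(G) ≥ 2. Combining the bounds, tw(G) = 2.

2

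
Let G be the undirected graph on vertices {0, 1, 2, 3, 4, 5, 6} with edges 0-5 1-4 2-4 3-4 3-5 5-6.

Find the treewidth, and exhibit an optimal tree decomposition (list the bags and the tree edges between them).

The largest bag has 2 vertices, giving width 1; this decomposition certifies tw(G) ≤ 1. G has an edge, so its treewidth is at least 1. The upper and lower bounds meet at 1, so that is the treewidth.

Treewidth 1.
One such decomposition:
Bags: B1 = {0, 5}  B2 = {5, 6}  B3 = {3, 5}  B4 = {3, 4}  B5 = {1, 4}  B6 = {2, 4}
Tree: B1–B2, B1–B3, B3–B4, B4–B5, B4–B6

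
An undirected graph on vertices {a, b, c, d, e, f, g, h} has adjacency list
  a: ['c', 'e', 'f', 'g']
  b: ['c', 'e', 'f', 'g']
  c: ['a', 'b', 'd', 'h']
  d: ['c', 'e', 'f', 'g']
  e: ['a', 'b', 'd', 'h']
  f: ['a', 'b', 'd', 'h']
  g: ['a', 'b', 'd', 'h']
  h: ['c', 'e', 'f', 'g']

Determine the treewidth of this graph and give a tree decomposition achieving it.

The largest bag has 5 vertices, giving width 4; this decomposition certifies tw(G) ≤ 4. For the lower bound: the 5 vertex sets {e,h}, {b,c}, {d,g}, {a}, {f} are disjoint, each induces a connected subgraph, and every pair is joined by at least one edge of G. Contracting each set to a single vertex therefore yields K_{5} as a minor, and since treewidth is minor-monotone, tw(G) ≥ tw(K_{5}) = 4. The upper and lower bounds meet at 4, so that is the treewidth.

Treewidth 4.
One such decomposition:
Bags: B1 = {a, b, d, e, h}  B2 = {a, b, c, d, h}  B3 = {a, b, d, g, h}  B4 = {a, b, d, f, h}
Tree: B1–B2, B2–B3, B3–B4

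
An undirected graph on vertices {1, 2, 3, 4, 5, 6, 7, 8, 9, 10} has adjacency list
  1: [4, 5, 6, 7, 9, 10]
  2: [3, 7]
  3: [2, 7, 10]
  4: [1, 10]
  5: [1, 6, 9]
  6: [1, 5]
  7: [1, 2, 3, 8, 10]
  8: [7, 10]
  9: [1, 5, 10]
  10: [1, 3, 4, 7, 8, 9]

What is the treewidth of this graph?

A width-2 tree decomposition is:
Bags: B1 = {1, 9, 10}  B2 = {1, 4, 10}  B3 = {1, 7, 10}  B4 = {1, 5, 9}  B5 = {3, 7, 10}  B6 = {1, 5, 6}  B7 = {2, 3, 7}  B8 = {7, 8, 10}
Tree: B1–B2, B1–B3, B1–B4, B3–B5, B4–B6, B5–B7, B3–B8
Every bag has size at most 3, so the width is 3 − 1 = 2 and tw(G) ≤ 2. For the lower bound, the 3 vertices {7, 8, 10} are pairwise adjacent, and any tree decomposition puts a clique entirely inside one bag — forcing width ≥ 2. Hence tw(G) = 2 exactly.

2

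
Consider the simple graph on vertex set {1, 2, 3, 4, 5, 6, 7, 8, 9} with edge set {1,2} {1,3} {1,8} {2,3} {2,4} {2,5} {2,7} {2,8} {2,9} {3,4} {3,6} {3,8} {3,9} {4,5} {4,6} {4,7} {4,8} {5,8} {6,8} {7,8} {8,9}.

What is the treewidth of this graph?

3

A width-3 tree decomposition is:
Bags: B1 = {2, 4, 7, 8}  B2 = {2, 3, 4, 8}  B3 = {2, 4, 5, 8}  B4 = {2, 3, 8, 9}  B5 = {3, 4, 6, 8}  B6 = {1, 2, 3, 8}
Tree: B1–B2, B1–B3, B2–B4, B2–B5, B4–B6
The largest bag has 4 vertices, giving width 3; this decomposition certifies tw(G) ≤ 3. For the lower bound, the 4 vertices {1, 2, 3, 8} are pairwise adjacent, and any tree decomposition puts a clique entirely inside one bag — forcing width ≥ 3. Combining the bounds, tw(G) = 3.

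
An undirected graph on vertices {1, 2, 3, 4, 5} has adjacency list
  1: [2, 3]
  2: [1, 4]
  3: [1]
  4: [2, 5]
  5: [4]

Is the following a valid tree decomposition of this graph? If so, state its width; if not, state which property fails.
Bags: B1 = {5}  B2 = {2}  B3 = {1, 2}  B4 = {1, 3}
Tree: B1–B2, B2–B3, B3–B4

A tree decomposition must satisfy three properties: every vertex lies in some bag; for every edge, both endpoints lie together in some bag; and for every vertex, the bags containing it form a connected subtree. Here vertex 4 appears in no bag, so the decomposition is invalid.

No — vertex 4 appears in no bag.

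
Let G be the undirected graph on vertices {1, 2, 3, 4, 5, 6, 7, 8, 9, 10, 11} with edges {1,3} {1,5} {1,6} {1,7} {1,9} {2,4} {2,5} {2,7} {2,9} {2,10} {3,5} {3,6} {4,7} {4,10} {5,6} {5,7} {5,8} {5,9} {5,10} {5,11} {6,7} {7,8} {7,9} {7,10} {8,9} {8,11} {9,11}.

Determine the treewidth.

3

A width-3 tree decomposition is:
Bags: B1 = {5, 7, 8, 9}  B2 = {5, 8, 9, 11}  B3 = {1, 5, 7, 9}  B4 = {1, 5, 6, 7}  B5 = {2, 5, 7, 9}  B6 = {1, 3, 5, 6}  B7 = {2, 5, 7, 10}  B8 = {2, 4, 7, 10}
Tree: B1–B2, B1–B3, B3–B4, B3–B5, B4–B6, B5–B7, B7–B8
Each bag holds 4 vertices, so the decomposition has width 3, which upper-bounds the treewidth. For the lower bound, the 4 vertices {2, 4, 7, 10} are pairwise adjacent, and any tree decomposition puts a clique entirely inside one bag — forcing width ≥ 3. Combining the bounds, tw(G) = 3.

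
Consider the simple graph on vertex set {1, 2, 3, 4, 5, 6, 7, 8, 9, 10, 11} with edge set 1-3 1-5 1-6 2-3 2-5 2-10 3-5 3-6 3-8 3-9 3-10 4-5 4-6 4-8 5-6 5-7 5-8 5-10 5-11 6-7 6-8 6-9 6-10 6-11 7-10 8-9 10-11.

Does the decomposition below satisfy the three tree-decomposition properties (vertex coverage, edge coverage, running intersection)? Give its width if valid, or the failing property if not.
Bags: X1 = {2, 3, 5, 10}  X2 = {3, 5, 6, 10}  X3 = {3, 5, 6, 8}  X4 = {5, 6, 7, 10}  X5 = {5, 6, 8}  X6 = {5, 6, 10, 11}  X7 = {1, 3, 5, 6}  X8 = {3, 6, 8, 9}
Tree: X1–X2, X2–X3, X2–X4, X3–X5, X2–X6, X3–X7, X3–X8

No — vertex 4 appears in no bag.

A tree decomposition must satisfy three properties: every vertex lies in some bag; for every edge, both endpoints lie together in some bag; and for every vertex, the bags containing it form a connected subtree. Here vertex 4 appears in no bag, so the decomposition is invalid.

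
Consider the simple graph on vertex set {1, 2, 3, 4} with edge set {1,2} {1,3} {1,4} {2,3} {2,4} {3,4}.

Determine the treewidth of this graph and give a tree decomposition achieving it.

With just one bag of size 4, the width is 4 − 1 = 3, so tw(G) ≤ 3. On the other hand G contains the 4-clique {1, 2, 3, 4}. A clique must lie in a single bag of any decomposition, so no decomposition can have width below 3. Therefore the treewidth is 3.

Treewidth 3.
One optimal decomposition is:
Bags: B1 = {1, 2, 3, 4}
Tree: (single bag)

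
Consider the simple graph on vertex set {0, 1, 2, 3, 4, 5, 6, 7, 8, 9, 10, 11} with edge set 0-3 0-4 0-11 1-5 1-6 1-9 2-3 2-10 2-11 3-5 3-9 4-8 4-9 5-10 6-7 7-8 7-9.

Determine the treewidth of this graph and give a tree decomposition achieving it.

Treewidth 3.
Bags: B1 = {2, 5, 10, 11}  B2 = {2, 3, 5, 11}  B3 = {0, 3, 5, 11}  B4 = {0, 1, 3, 5}  B5 = {0, 1, 3, 9}  B6 = {0, 1, 4, 9}  B7 = {1, 4, 6, 9}  B8 = {4, 6, 7, 9}  B9 = {4, 6, 7, 8}
Tree: B1–B2, B2–B3, B3–B4, B4–B5, B5–B6, B6–B7, B7–B8, B8–B9

Every bag has size at most 4, so the width is 4 − 1 = 3 and tw(G) ≤ 3. For the lower bound: the 4 vertex sets {2,10,11}, {5}, {3}, {0,1,4,9} are disjoint, each induces a connected subgraph, and every pair is joined by at least one edge of G. Contracting each set to a single vertex therefore yields K_{4} as a minor, and since treewidth is minor-monotone, tw(G) ≥ tw(K_{4}) = 3. Hence tw(G) = 3 exactly.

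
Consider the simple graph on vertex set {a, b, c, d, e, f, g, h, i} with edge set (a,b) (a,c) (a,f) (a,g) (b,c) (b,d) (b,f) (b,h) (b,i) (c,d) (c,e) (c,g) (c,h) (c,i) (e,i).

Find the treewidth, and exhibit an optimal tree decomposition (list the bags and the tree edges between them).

The largest bag has 3 vertices, giving width 2; this decomposition certifies tw(G) ≤ 2. Conversely, {a, c, g} is a clique of size 3, and the vertices of any clique must share a bag in every tree decomposition; so some bag has ≥ 3 vertices and tw(G) ≥ 2. The upper and lower bounds meet at 2, so that is the treewidth.

Treewidth 2.
One such decomposition:
Bags: B1 = {a, b, c}  B2 = {b, c, h}  B3 = {b, c, i}  B4 = {a, b, f}  B5 = {b, c, d}  B6 = {a, c, g}  B7 = {c, e, i}
Tree: B1–B2, B1–B3, B1–B4, B3–B5, B1–B6, B3–B7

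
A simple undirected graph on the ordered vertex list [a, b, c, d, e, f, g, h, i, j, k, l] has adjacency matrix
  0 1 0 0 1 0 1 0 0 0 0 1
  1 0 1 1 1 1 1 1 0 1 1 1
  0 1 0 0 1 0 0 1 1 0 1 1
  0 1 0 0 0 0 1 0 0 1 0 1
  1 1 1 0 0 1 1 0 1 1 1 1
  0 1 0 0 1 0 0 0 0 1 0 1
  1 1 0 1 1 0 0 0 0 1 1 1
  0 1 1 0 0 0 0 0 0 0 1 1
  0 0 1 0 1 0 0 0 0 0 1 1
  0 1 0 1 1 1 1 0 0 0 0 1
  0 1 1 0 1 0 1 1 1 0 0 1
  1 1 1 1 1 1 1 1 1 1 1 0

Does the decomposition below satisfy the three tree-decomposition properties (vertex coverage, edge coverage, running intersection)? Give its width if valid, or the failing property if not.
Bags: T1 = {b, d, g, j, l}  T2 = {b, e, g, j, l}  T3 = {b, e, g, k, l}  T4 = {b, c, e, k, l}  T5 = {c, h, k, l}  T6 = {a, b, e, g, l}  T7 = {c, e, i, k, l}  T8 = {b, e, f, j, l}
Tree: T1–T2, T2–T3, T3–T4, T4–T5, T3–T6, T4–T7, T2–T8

No — edge (b,h) lies in no bag.

A tree decomposition must satisfy three properties: every vertex lies in some bag; for every edge, both endpoints lie together in some bag; and for every vertex, the bags containing it form a connected subtree. Here edge (b,h) lies in no bag, so the decomposition is invalid.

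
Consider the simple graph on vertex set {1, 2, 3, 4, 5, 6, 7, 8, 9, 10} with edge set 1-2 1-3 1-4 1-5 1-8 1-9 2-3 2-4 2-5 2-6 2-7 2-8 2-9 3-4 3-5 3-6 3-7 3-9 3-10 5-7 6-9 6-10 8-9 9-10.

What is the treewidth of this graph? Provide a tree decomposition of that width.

Treewidth 3.
One optimal decomposition is:
Bags: B1 = {1, 2, 3, 9}  B2 = {1, 2, 3, 5}  B3 = {2, 3, 5, 7}  B4 = {1, 2, 3, 4}  B5 = {2, 3, 6, 9}  B6 = {3, 6, 9, 10}  B7 = {1, 2, 8, 9}
Tree: B1–B2, B2–B3, B1–B4, B1–B5, B5–B6, B1–B7

Every bag has size at most 4, so the width is 4 − 1 = 3 and tw(G) ≤ 3. Conversely, {1, 2, 8, 9} is a clique of size 4, and the vertices of any clique must share a bag in every tree decomposition; so some bag has ≥ 4 vertices and tw(G) ≥ 3. Hence tw(G) = 3 exactly.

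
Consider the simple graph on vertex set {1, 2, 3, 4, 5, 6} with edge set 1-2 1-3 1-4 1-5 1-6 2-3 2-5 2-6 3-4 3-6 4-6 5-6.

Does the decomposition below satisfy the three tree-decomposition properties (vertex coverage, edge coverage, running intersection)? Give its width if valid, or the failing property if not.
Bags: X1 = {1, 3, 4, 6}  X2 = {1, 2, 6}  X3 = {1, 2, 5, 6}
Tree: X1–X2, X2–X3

A tree decomposition must satisfy three properties: every vertex lies in some bag; for every edge, both endpoints lie together in some bag; and for every vertex, the bags containing it form a connected subtree. Here edge (3,2) lies in no bag, so the decomposition is invalid.

No — edge (3,2) lies in no bag.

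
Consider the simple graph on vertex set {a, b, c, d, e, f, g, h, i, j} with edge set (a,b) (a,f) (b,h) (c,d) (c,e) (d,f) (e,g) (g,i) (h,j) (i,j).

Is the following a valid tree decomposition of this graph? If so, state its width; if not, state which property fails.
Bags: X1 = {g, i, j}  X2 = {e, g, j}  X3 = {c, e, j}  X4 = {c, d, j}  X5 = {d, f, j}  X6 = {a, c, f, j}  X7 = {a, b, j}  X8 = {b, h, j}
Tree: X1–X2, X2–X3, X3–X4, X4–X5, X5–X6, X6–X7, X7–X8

A tree decomposition must satisfy three properties: every vertex lies in some bag; for every edge, both endpoints lie together in some bag; and for every vertex, the bags containing it form a connected subtree. Here bags containing vertex c are not connected in the tree, so the decomposition is invalid.

No — bags containing vertex c are not connected in the tree.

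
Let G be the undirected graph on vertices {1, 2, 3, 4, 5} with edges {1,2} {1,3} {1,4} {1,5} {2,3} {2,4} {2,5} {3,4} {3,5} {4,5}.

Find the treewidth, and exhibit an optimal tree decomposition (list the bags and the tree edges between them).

Treewidth 4.
One such decomposition:
Bags: B1 = {1, 2, 3, 4, 5}
Tree: (single bag)

With just one bag of size 5, the width is 5 − 1 = 4, so tw(G) ≤ 4. For the lower bound, the 5 vertices {1, 2, 3, 4, 5} are pairwise adjacent, and any tree decomposition puts a clique entirely inside one bag — forcing width ≥ 4. The upper and lower bounds meet at 4, so that is the treewidth.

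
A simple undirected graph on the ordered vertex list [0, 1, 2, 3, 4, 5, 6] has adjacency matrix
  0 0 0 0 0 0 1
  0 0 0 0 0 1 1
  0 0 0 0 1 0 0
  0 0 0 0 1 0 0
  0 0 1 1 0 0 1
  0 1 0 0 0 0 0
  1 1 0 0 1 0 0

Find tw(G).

1

A width-1 tree decomposition is:
Bags: B1 = {3, 4}  B2 = {4, 6}  B3 = {1, 6}  B4 = {1, 5}  B5 = {0, 6}  B6 = {2, 4}
Tree: B1–B2, B2–B3, B3–B4, B2–B5, B1–B6
Every bag has size at most 2, so the width is 2 − 1 = 1 and tw(G) ≤ 1. G has an edge, so its treewidth is at least 1. Combining the bounds, tw(G) = 1.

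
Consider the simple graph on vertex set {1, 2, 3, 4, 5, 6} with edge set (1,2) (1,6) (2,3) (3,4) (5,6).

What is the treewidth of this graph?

1

A width-1 tree decomposition is:
Bags: B1 = {5, 6}  B2 = {1, 6}  B3 = {1, 2}  B4 = {2, 3}  B5 = {3, 4}
Tree: B1–B2, B2–B3, B3–B4, B4–B5
Each bag holds 2 vertices, so the decomposition has width 1, which upper-bounds the treewidth. G has an edge, so its treewidth is at least 1. Combining the bounds, tw(G) = 1.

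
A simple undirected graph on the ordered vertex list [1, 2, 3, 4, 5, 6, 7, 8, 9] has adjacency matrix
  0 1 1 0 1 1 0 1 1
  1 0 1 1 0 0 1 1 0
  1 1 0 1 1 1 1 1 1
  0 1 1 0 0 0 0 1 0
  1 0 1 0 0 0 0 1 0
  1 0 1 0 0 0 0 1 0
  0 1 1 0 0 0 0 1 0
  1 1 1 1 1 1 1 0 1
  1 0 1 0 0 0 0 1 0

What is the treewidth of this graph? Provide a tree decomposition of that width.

Treewidth 3.
One such decomposition:
Bags: B1 = {1, 3, 6, 8}  B2 = {1, 3, 5, 8}  B3 = {1, 2, 3, 8}  B4 = {1, 3, 8, 9}  B5 = {2, 3, 7, 8}  B6 = {2, 3, 4, 8}
Tree: B1–B2, B1–B3, B1–B4, B3–B5, B5–B6

Each bag holds 4 vertices, so the decomposition has width 3, which upper-bounds the treewidth. Conversely, {1, 3, 8, 9} is a clique of size 4, and the vertices of any clique must share a bag in every tree decomposition; so some bag has ≥ 4 vertices and tw(G) ≥ 3. Therefore the treewidth is 3.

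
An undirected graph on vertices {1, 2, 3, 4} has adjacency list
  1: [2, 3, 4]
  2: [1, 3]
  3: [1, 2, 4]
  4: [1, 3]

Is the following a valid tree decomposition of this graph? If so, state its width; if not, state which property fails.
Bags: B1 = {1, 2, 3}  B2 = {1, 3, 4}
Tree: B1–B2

Vertex coverage: the bags together contain {1, 2, 3, 4}, the full vertex set. Edge coverage: each edge of G has both endpoints in at least one bag. Running intersection: for every vertex, the bags containing it form a connected subtree. All three properties hold, so this is a valid tree decomposition of width max|bag| − 1 = 2, and hence tw(G) ≤ 2.

Yes; width 2.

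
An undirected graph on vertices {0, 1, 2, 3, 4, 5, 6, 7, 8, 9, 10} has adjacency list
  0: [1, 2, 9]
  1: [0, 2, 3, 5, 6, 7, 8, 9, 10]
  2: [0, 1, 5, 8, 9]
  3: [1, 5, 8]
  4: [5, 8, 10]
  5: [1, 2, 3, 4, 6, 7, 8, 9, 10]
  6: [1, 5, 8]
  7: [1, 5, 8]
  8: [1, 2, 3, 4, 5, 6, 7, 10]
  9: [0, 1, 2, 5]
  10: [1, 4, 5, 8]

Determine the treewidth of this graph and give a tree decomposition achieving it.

Each bag holds 4 vertices, so the decomposition has width 3, which upper-bounds the treewidth. For the lower bound, the 4 vertices {0, 1, 2, 9} are pairwise adjacent, and any tree decomposition puts a clique entirely inside one bag — forcing width ≥ 3. Therefore the treewidth is 3.

Treewidth 3.
Bags: B1 = {1, 2, 5, 8}  B2 = {1, 2, 5, 9}  B3 = {1, 3, 5, 8}  B4 = {1, 5, 8, 10}  B5 = {4, 5, 8, 10}  B6 = {0, 1, 2, 9}  B7 = {1, 5, 7, 8}  B8 = {1, 5, 6, 8}
Tree: B1–B2, B1–B3, B1–B4, B4–B5, B2–B6, B3–B7, B3–B8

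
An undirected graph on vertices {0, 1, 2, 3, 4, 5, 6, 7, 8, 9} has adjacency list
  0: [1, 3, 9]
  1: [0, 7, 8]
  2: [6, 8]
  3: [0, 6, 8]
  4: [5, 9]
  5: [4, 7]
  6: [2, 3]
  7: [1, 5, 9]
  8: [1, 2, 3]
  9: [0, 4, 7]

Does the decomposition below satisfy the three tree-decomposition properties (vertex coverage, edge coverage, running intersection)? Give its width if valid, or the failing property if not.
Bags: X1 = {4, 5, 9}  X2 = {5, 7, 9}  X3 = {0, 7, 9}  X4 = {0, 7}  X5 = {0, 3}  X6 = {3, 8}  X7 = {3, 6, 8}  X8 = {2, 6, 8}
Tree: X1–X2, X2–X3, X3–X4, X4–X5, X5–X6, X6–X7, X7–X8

A tree decomposition must satisfy three properties: every vertex lies in some bag; for every edge, both endpoints lie together in some bag; and for every vertex, the bags containing it form a connected subtree. Here vertex 1 appears in no bag, so the decomposition is invalid.

No — vertex 1 appears in no bag.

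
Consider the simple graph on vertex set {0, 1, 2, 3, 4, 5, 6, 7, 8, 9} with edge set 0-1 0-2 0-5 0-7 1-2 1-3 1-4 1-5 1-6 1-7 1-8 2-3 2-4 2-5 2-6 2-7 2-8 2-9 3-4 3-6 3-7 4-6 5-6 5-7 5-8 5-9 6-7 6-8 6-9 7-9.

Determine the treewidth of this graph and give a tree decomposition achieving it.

Treewidth 4.
One optimal decomposition is:
Bags: B1 = {1, 2, 5, 6, 7}  B2 = {1, 2, 5, 6, 8}  B3 = {1, 2, 3, 6, 7}  B4 = {1, 2, 3, 4, 6}  B5 = {0, 1, 2, 5, 7}  B6 = {2, 5, 6, 7, 9}
Tree: B1–B2, B1–B3, B3–B4, B1–B5, B1–B6

The largest bag has 5 vertices, giving width 4; this decomposition certifies tw(G) ≤ 4. For the lower bound, the 5 vertices {0, 1, 2, 5, 7} are pairwise adjacent, and any tree decomposition puts a clique entirely inside one bag — forcing width ≥ 4. Hence tw(G) = 4 exactly.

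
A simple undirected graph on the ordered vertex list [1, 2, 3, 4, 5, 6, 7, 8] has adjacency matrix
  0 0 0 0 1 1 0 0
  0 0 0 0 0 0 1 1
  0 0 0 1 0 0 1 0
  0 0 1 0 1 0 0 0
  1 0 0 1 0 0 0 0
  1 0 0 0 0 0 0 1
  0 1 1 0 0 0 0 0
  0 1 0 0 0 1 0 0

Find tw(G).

A width-2 tree decomposition is:
Bags: B1 = {3, 4, 7}  B2 = {4, 5, 7}  B3 = {1, 5, 7}  B4 = {1, 6, 7}  B5 = {6, 7, 8}  B6 = {2, 7, 8}
Tree: B1–B2, B2–B3, B3–B4, B4–B5, B5–B6
Every bag has size at most 3, so the width is 3 − 1 = 2 and tw(G) ≤ 2. For the lower bound, G contains the cycle 7–3–4–5–1–6–8–2–7, so G is not a forest; only forests have treewidth ≤ 1, hence tw(G) ≥ 2. Hence tw(G) = 2 exactly.

2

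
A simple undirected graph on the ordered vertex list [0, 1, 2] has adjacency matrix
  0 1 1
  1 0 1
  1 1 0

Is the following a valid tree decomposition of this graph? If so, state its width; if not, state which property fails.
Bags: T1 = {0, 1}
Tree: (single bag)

A tree decomposition must satisfy three properties: every vertex lies in some bag; for every edge, both endpoints lie together in some bag; and for every vertex, the bags containing it form a connected subtree. Here vertex 2 appears in no bag, so the decomposition is invalid.

No — vertex 2 appears in no bag.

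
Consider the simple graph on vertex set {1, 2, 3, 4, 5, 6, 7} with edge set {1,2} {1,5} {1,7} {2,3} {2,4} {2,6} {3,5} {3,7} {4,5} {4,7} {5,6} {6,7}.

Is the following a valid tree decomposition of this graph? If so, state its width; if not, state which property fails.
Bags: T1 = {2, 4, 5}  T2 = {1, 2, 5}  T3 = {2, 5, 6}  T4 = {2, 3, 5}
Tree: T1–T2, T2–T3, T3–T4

A tree decomposition must satisfy three properties: every vertex lies in some bag; for every edge, both endpoints lie together in some bag; and for every vertex, the bags containing it form a connected subtree. Here vertex 7 appears in no bag, so the decomposition is invalid.

No — vertex 7 appears in no bag.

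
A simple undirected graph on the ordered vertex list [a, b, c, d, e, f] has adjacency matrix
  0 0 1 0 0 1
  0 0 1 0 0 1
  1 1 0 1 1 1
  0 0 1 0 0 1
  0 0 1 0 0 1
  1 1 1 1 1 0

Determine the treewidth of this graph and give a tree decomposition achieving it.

Treewidth 2.
Bags: B1 = {b, c, f}  B2 = {c, d, f}  B3 = {c, e, f}  B4 = {a, c, f}
Tree: B1–B2, B2–B3, B2–B4

Each bag holds 3 vertices, so the decomposition has width 2, which upper-bounds the treewidth. Conversely, {c, d, f} is a clique of size 3, and the vertices of any clique must share a bag in every tree decomposition; so some bag has ≥ 3 vertices and tw(G) ≥ 2. Hence tw(G) = 2 exactly.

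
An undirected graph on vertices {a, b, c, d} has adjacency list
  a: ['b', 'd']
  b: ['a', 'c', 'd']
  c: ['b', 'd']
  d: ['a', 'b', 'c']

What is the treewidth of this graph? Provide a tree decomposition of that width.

Treewidth 2.
One optimal decomposition is:
Bags: B1 = {a, b, d}  B2 = {b, c, d}
Tree: B1–B2

Every bag has size at most 3, so the width is 3 − 1 = 2 and tw(G) ≤ 2. For the lower bound, the 3 vertices {b, c, d} are pairwise adjacent, and any tree decomposition puts a clique entirely inside one bag — forcing width ≥ 2. Therefore the treewidth is 2.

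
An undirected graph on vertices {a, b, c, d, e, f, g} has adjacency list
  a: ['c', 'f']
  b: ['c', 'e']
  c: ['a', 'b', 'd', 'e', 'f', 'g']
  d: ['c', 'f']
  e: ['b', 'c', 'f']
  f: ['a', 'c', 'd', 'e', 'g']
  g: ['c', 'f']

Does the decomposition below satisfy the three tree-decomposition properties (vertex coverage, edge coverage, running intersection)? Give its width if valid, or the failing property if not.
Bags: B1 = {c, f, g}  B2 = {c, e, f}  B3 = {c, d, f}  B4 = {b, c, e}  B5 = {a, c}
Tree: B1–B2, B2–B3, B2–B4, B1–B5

No — edge (f,a) lies in no bag.

A tree decomposition must satisfy three properties: every vertex lies in some bag; for every edge, both endpoints lie together in some bag; and for every vertex, the bags containing it form a connected subtree. Here edge (f,a) lies in no bag, so the decomposition is invalid.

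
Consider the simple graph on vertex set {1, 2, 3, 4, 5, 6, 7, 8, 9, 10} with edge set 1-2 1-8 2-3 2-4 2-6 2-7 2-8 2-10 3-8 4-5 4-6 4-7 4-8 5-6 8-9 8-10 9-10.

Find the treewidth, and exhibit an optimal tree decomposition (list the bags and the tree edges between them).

Treewidth 2.
Bags: B1 = {2, 4, 6}  B2 = {2, 4, 8}  B3 = {2, 3, 8}  B4 = {1, 2, 8}  B5 = {4, 5, 6}  B6 = {2, 8, 10}  B7 = {2, 4, 7}  B8 = {8, 9, 10}
Tree: B1–B2, B2–B3, B3–B4, B1–B5, B2–B6, B1–B7, B6–B8

The largest bag has 3 vertices, giving width 2; this decomposition certifies tw(G) ≤ 2. On the other hand G contains the 3-clique {8, 9, 10}. A clique must lie in a single bag of any decomposition, so no decomposition can have width below 2. The upper and lower bounds meet at 2, so that is the treewidth.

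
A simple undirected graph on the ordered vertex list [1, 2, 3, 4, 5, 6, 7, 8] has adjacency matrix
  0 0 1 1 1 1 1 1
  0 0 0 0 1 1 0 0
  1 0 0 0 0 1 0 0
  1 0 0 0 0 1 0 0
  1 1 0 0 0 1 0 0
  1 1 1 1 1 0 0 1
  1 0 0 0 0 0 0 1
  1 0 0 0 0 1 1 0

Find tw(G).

A width-2 tree decomposition is:
Bags: B1 = {1, 3, 6}  B2 = {1, 5, 6}  B3 = {1, 4, 6}  B4 = {1, 6, 8}  B5 = {1, 7, 8}  B6 = {2, 5, 6}
Tree: B1–B2, B1–B3, B1–B4, B4–B5, B2–B6
The largest bag has 3 vertices, giving width 2; this decomposition certifies tw(G) ≤ 2. For the lower bound, the 3 vertices {1, 6, 8} are pairwise adjacent, and any tree decomposition puts a clique entirely inside one bag — forcing width ≥ 2. Combining the bounds, tw(G) = 2.

2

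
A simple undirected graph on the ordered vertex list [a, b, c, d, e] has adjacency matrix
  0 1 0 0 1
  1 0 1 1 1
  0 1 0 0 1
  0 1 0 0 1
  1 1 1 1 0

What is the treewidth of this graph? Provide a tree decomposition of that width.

The largest bag has 3 vertices, giving width 2; this decomposition certifies tw(G) ≤ 2. Conversely, {b, d, e} is a clique of size 3, and the vertices of any clique must share a bag in every tree decomposition; so some bag has ≥ 3 vertices and tw(G) ≥ 2. Hence tw(G) = 2 exactly.

Treewidth 2.
One such decomposition:
Bags: B1 = {b, c, e}  B2 = {a, b, e}  B3 = {b, d, e}
Tree: B1–B2, B1–B3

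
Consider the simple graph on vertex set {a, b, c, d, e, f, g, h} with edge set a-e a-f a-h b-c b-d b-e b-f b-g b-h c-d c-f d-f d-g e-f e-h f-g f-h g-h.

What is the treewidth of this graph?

3

A width-3 tree decomposition is:
Bags: B1 = {b, f, g, h}  B2 = {b, e, f, h}  B3 = {b, d, f, g}  B4 = {b, c, d, f}  B5 = {a, e, f, h}
Tree: B1–B2, B1–B3, B3–B4, B2–B5
Every bag has size at most 4, so the width is 4 − 1 = 3 and tw(G) ≤ 3. On the other hand G contains the 4-clique {a, e, f, h}. A clique must lie in a single bag of any decomposition, so no decomposition can have width below 3. Hence tw(G) = 3 exactly.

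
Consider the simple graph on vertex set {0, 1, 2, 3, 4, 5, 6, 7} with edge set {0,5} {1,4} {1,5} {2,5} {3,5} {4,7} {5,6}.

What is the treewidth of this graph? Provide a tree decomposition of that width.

Treewidth 1.
One optimal decomposition is:
Bags: B1 = {1, 5}  B2 = {2, 5}  B3 = {0, 5}  B4 = {1, 4}  B5 = {3, 5}  B6 = {5, 6}  B7 = {4, 7}
Tree: B1–B2, B2–B3, B1–B4, B1–B5, B3–B6, B4–B7

Every bag has size at most 2, so the width is 2 − 1 = 1 and tw(G) ≤ 1. G has an edge, so its treewidth is at least 1. Therefore the treewidth is 1.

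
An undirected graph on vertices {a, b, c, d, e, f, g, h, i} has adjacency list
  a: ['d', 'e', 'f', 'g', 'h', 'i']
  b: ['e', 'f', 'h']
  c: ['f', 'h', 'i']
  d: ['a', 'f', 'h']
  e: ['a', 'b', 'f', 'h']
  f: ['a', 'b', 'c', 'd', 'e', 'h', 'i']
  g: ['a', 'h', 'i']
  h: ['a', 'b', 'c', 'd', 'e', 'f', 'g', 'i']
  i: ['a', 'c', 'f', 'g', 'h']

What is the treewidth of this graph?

A width-3 tree decomposition is:
Bags: B1 = {a, d, f, h}  B2 = {a, e, f, h}  B3 = {a, f, h, i}  B4 = {b, e, f, h}  B5 = {c, f, h, i}  B6 = {a, g, h, i}
Tree: B1–B2, B2–B3, B2–B4, B3–B5, B3–B6
Every bag has size at most 4, so the width is 4 − 1 = 3 and tw(G) ≤ 3. For the lower bound, the 4 vertices {a, g, h, i} are pairwise adjacent, and any tree decomposition puts a clique entirely inside one bag — forcing width ≥ 3. Combining the bounds, tw(G) = 3.

3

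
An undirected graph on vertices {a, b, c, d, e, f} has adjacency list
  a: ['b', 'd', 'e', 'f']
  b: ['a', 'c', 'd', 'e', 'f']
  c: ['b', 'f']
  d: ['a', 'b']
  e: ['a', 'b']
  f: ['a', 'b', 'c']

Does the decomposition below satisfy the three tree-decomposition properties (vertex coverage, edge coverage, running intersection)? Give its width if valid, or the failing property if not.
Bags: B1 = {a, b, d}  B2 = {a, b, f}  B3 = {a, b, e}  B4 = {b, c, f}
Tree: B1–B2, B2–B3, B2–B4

Yes; width 2.

Checking the three conditions: (i) the bags cover all of {a, b, c, d, e, f}; (ii) for each edge, some bag contains both endpoints; (iii) the bags containing any fixed vertex form a subtree. All hold, so the decomposition is valid with width 3 − 1 = 2.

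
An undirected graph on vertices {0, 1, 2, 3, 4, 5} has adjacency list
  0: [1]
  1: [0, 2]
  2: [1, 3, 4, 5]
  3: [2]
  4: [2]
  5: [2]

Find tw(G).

A width-1 tree decomposition is:
Bags: B1 = {2, 5}  B2 = {2, 4}  B3 = {1, 2}  B4 = {0, 1}  B5 = {2, 3}
Tree: B1–B2, B1–B3, B3–B4, B3–B5
Every bag has size at most 2, so the width is 2 − 1 = 1 and tw(G) ≤ 1. Since G has at least one edge (e.g. 2–5), it is not an edgeless graph, so tw(G) ≥ 1. Combining the bounds, tw(G) = 1.

1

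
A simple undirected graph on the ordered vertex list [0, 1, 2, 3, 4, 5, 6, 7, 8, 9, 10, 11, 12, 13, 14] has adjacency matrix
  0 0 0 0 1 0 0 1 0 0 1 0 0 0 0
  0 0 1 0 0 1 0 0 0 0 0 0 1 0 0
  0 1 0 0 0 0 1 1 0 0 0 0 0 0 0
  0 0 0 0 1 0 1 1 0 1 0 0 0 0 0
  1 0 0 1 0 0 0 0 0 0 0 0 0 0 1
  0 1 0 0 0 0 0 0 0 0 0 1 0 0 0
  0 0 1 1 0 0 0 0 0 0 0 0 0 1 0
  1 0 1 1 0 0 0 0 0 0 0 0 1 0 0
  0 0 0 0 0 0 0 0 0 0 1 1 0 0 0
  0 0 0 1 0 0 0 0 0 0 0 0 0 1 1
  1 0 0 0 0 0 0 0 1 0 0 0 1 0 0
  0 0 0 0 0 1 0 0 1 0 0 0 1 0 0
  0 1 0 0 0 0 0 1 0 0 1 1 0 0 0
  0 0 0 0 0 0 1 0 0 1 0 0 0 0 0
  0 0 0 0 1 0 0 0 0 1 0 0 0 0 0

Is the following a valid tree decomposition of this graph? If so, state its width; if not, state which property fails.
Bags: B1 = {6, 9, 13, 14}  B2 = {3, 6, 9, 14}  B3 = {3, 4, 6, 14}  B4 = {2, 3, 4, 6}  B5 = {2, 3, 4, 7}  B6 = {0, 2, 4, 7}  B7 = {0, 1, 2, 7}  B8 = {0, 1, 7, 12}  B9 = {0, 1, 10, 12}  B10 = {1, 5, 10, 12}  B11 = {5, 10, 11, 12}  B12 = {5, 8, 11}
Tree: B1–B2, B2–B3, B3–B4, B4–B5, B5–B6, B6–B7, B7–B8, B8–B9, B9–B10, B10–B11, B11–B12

No — edge (10,8) lies in no bag.

A tree decomposition must satisfy three properties: every vertex lies in some bag; for every edge, both endpoints lie together in some bag; and for every vertex, the bags containing it form a connected subtree. Here edge (10,8) lies in no bag, so the decomposition is invalid.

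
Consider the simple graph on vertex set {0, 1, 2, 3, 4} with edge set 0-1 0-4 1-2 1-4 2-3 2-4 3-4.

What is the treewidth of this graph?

2

A width-2 tree decomposition is:
Bags: B1 = {1, 2, 4}  B2 = {0, 1, 4}  B3 = {2, 3, 4}
Tree: B1–B2, B1–B3
Each bag holds 3 vertices, so the decomposition has width 2, which upper-bounds the treewidth. Conversely, {0, 1, 4} is a clique of size 3, and the vertices of any clique must share a bag in every tree decomposition; so some bag has ≥ 3 vertices and tw(G) ≥ 2. Therefore the treewidth is 2.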